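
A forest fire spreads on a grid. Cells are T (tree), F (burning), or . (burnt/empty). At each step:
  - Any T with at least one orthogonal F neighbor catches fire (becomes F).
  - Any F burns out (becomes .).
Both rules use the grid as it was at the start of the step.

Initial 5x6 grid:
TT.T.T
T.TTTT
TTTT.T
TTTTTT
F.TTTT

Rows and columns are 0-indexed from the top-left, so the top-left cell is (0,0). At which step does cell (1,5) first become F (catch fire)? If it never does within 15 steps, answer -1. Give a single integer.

Step 1: cell (1,5)='T' (+1 fires, +1 burnt)
Step 2: cell (1,5)='T' (+2 fires, +1 burnt)
Step 3: cell (1,5)='T' (+3 fires, +2 burnt)
Step 4: cell (1,5)='T' (+4 fires, +3 burnt)
Step 5: cell (1,5)='T' (+5 fires, +4 burnt)
Step 6: cell (1,5)='T' (+3 fires, +5 burnt)
Step 7: cell (1,5)='T' (+4 fires, +3 burnt)
Step 8: cell (1,5)='F' (+1 fires, +4 burnt)
  -> target ignites at step 8
Step 9: cell (1,5)='.' (+1 fires, +1 burnt)
Step 10: cell (1,5)='.' (+0 fires, +1 burnt)
  fire out at step 10

8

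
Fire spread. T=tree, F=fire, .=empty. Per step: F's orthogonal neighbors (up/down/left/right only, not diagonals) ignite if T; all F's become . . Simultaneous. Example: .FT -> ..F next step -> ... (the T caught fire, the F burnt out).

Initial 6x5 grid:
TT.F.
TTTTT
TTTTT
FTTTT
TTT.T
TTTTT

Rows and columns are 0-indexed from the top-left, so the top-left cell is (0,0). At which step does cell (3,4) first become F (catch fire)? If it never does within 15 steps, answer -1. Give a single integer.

Step 1: cell (3,4)='T' (+4 fires, +2 burnt)
Step 2: cell (3,4)='T' (+8 fires, +4 burnt)
Step 3: cell (3,4)='T' (+7 fires, +8 burnt)
Step 4: cell (3,4)='F' (+3 fires, +7 burnt)
  -> target ignites at step 4
Step 5: cell (3,4)='.' (+2 fires, +3 burnt)
Step 6: cell (3,4)='.' (+1 fires, +2 burnt)
Step 7: cell (3,4)='.' (+0 fires, +1 burnt)
  fire out at step 7

4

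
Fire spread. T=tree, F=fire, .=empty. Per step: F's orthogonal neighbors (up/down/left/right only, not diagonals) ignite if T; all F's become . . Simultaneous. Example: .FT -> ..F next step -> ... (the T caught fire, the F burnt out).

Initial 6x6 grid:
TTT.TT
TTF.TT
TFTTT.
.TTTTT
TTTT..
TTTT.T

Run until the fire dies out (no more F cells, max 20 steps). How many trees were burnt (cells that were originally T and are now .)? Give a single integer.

Step 1: +5 fires, +2 burnt (F count now 5)
Step 2: +5 fires, +5 burnt (F count now 5)
Step 3: +6 fires, +5 burnt (F count now 6)
Step 4: +5 fires, +6 burnt (F count now 5)
Step 5: +4 fires, +5 burnt (F count now 4)
Step 6: +1 fires, +4 burnt (F count now 1)
Step 7: +0 fires, +1 burnt (F count now 0)
Fire out after step 7
Initially T: 27, now '.': 35
Total burnt (originally-T cells now '.'): 26

Answer: 26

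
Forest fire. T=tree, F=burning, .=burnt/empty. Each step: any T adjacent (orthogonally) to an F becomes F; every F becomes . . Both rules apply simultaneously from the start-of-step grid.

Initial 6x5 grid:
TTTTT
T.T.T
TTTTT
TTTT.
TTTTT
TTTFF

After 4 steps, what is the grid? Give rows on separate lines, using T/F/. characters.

Step 1: 3 trees catch fire, 2 burn out
  TTTTT
  T.T.T
  TTTTT
  TTTT.
  TTTFF
  TTF..
Step 2: 3 trees catch fire, 3 burn out
  TTTTT
  T.T.T
  TTTTT
  TTTF.
  TTF..
  TF...
Step 3: 4 trees catch fire, 3 burn out
  TTTTT
  T.T.T
  TTTFT
  TTF..
  TF...
  F....
Step 4: 4 trees catch fire, 4 burn out
  TTTTT
  T.T.T
  TTF.F
  TF...
  F....
  .....

TTTTT
T.T.T
TTF.F
TF...
F....
.....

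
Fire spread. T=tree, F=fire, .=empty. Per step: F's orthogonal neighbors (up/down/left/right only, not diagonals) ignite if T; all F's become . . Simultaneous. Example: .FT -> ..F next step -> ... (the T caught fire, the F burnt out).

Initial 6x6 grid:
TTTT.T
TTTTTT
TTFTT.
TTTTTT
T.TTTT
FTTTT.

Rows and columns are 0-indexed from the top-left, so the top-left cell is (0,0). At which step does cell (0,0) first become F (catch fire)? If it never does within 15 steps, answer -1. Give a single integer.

Step 1: cell (0,0)='T' (+6 fires, +2 burnt)
Step 2: cell (0,0)='T' (+10 fires, +6 burnt)
Step 3: cell (0,0)='T' (+7 fires, +10 burnt)
Step 4: cell (0,0)='F' (+5 fires, +7 burnt)
  -> target ignites at step 4
Step 5: cell (0,0)='.' (+2 fires, +5 burnt)
Step 6: cell (0,0)='.' (+0 fires, +2 burnt)
  fire out at step 6

4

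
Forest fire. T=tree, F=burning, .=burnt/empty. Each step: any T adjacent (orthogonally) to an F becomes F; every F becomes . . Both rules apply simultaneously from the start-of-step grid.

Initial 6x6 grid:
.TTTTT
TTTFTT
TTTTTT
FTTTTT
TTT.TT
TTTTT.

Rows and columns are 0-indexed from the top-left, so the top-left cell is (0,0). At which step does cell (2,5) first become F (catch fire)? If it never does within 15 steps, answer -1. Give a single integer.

Step 1: cell (2,5)='T' (+7 fires, +2 burnt)
Step 2: cell (2,5)='T' (+12 fires, +7 burnt)
Step 3: cell (2,5)='F' (+6 fires, +12 burnt)
  -> target ignites at step 3
Step 4: cell (2,5)='.' (+3 fires, +6 burnt)
Step 5: cell (2,5)='.' (+3 fires, +3 burnt)
Step 6: cell (2,5)='.' (+0 fires, +3 burnt)
  fire out at step 6

3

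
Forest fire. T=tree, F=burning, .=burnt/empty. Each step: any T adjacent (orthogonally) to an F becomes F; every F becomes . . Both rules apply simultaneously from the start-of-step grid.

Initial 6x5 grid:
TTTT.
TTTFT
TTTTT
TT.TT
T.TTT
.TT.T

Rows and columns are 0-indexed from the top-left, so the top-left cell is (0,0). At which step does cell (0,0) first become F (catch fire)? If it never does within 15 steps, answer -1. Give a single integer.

Step 1: cell (0,0)='T' (+4 fires, +1 burnt)
Step 2: cell (0,0)='T' (+5 fires, +4 burnt)
Step 3: cell (0,0)='T' (+5 fires, +5 burnt)
Step 4: cell (0,0)='F' (+5 fires, +5 burnt)
  -> target ignites at step 4
Step 5: cell (0,0)='.' (+3 fires, +5 burnt)
Step 6: cell (0,0)='.' (+2 fires, +3 burnt)
Step 7: cell (0,0)='.' (+0 fires, +2 burnt)
  fire out at step 7

4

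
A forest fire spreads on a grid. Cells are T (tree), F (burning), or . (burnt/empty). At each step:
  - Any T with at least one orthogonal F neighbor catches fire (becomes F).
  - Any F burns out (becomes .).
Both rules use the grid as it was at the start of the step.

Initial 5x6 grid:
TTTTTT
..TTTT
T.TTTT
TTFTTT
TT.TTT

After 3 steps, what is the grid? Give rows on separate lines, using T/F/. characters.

Step 1: 3 trees catch fire, 1 burn out
  TTTTTT
  ..TTTT
  T.FTTT
  TF.FTT
  TT.TTT
Step 2: 6 trees catch fire, 3 burn out
  TTTTTT
  ..FTTT
  T..FTT
  F...FT
  TF.FTT
Step 3: 7 trees catch fire, 6 burn out
  TTFTTT
  ...FTT
  F...FT
  .....F
  F...FT

TTFTTT
...FTT
F...FT
.....F
F...FT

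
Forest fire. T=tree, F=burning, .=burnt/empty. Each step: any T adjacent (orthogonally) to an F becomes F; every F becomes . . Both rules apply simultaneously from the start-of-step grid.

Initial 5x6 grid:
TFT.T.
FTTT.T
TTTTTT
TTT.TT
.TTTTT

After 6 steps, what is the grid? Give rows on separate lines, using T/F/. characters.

Step 1: 4 trees catch fire, 2 burn out
  F.F.T.
  .FTT.T
  FTTTTT
  TTT.TT
  .TTTTT
Step 2: 3 trees catch fire, 4 burn out
  ....T.
  ..FT.T
  .FTTTT
  FTT.TT
  .TTTTT
Step 3: 3 trees catch fire, 3 burn out
  ....T.
  ...F.T
  ..FTTT
  .FT.TT
  .TTTTT
Step 4: 3 trees catch fire, 3 burn out
  ....T.
  .....T
  ...FTT
  ..F.TT
  .FTTTT
Step 5: 2 trees catch fire, 3 burn out
  ....T.
  .....T
  ....FT
  ....TT
  ..FTTT
Step 6: 3 trees catch fire, 2 burn out
  ....T.
  .....T
  .....F
  ....FT
  ...FTT

....T.
.....T
.....F
....FT
...FTT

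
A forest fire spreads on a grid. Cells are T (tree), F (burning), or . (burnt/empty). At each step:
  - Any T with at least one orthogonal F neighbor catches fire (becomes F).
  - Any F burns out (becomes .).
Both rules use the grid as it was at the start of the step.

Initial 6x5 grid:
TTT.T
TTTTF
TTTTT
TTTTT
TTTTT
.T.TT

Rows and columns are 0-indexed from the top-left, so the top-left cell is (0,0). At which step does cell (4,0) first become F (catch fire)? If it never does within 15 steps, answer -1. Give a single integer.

Step 1: cell (4,0)='T' (+3 fires, +1 burnt)
Step 2: cell (4,0)='T' (+3 fires, +3 burnt)
Step 3: cell (4,0)='T' (+5 fires, +3 burnt)
Step 4: cell (4,0)='T' (+6 fires, +5 burnt)
Step 5: cell (4,0)='T' (+5 fires, +6 burnt)
Step 6: cell (4,0)='T' (+2 fires, +5 burnt)
Step 7: cell (4,0)='F' (+2 fires, +2 burnt)
  -> target ignites at step 7
Step 8: cell (4,0)='.' (+0 fires, +2 burnt)
  fire out at step 8

7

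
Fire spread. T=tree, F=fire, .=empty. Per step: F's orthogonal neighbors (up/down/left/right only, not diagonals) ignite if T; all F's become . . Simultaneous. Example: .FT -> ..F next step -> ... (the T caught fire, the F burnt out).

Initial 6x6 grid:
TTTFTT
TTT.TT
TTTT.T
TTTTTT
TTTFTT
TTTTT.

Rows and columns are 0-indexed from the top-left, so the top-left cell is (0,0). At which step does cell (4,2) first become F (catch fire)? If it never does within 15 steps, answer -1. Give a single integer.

Step 1: cell (4,2)='F' (+6 fires, +2 burnt)
  -> target ignites at step 1
Step 2: cell (4,2)='.' (+11 fires, +6 burnt)
Step 3: cell (4,2)='.' (+8 fires, +11 burnt)
Step 4: cell (4,2)='.' (+5 fires, +8 burnt)
Step 5: cell (4,2)='.' (+1 fires, +5 burnt)
Step 6: cell (4,2)='.' (+0 fires, +1 burnt)
  fire out at step 6

1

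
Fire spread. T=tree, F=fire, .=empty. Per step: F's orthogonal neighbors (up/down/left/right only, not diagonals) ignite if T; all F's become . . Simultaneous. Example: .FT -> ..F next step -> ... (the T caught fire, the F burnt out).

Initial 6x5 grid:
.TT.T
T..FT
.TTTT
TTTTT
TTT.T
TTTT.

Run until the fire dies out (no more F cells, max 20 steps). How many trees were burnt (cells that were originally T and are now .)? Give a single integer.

Answer: 19

Derivation:
Step 1: +2 fires, +1 burnt (F count now 2)
Step 2: +4 fires, +2 burnt (F count now 4)
Step 3: +3 fires, +4 burnt (F count now 3)
Step 4: +3 fires, +3 burnt (F count now 3)
Step 5: +3 fires, +3 burnt (F count now 3)
Step 6: +3 fires, +3 burnt (F count now 3)
Step 7: +1 fires, +3 burnt (F count now 1)
Step 8: +0 fires, +1 burnt (F count now 0)
Fire out after step 8
Initially T: 22, now '.': 27
Total burnt (originally-T cells now '.'): 19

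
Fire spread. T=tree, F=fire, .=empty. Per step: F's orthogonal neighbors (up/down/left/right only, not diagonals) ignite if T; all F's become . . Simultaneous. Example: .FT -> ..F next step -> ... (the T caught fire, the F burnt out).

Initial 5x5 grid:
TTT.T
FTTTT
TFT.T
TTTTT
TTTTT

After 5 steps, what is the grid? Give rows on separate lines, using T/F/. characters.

Step 1: 5 trees catch fire, 2 burn out
  FTT.T
  .FTTT
  F.F.T
  TFTTT
  TTTTT
Step 2: 5 trees catch fire, 5 burn out
  .FT.T
  ..FTT
  ....T
  F.FTT
  TFTTT
Step 3: 5 trees catch fire, 5 burn out
  ..F.T
  ...FT
  ....T
  ...FT
  F.FTT
Step 4: 3 trees catch fire, 5 burn out
  ....T
  ....F
  ....T
  ....F
  ...FT
Step 5: 3 trees catch fire, 3 burn out
  ....F
  .....
  ....F
  .....
  ....F

....F
.....
....F
.....
....F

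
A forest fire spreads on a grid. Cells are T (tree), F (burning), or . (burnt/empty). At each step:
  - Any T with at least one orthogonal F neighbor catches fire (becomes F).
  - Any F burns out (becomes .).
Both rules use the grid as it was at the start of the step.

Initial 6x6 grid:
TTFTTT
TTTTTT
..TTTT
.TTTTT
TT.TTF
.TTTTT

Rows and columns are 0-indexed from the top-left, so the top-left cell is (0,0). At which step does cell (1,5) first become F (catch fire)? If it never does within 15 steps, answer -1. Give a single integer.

Step 1: cell (1,5)='T' (+6 fires, +2 burnt)
Step 2: cell (1,5)='T' (+9 fires, +6 burnt)
Step 3: cell (1,5)='F' (+9 fires, +9 burnt)
  -> target ignites at step 3
Step 4: cell (1,5)='.' (+2 fires, +9 burnt)
Step 5: cell (1,5)='.' (+2 fires, +2 burnt)
Step 6: cell (1,5)='.' (+1 fires, +2 burnt)
Step 7: cell (1,5)='.' (+0 fires, +1 burnt)
  fire out at step 7

3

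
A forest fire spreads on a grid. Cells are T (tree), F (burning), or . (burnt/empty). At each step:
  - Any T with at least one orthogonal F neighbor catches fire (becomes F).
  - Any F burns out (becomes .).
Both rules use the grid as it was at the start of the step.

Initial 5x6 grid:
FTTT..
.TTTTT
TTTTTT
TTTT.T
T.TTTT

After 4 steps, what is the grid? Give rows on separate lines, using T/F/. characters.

Step 1: 1 trees catch fire, 1 burn out
  .FTT..
  .TTTTT
  TTTTTT
  TTTT.T
  T.TTTT
Step 2: 2 trees catch fire, 1 burn out
  ..FT..
  .FTTTT
  TTTTTT
  TTTT.T
  T.TTTT
Step 3: 3 trees catch fire, 2 burn out
  ...F..
  ..FTTT
  TFTTTT
  TTTT.T
  T.TTTT
Step 4: 4 trees catch fire, 3 burn out
  ......
  ...FTT
  F.FTTT
  TFTT.T
  T.TTTT

......
...FTT
F.FTTT
TFTT.T
T.TTTT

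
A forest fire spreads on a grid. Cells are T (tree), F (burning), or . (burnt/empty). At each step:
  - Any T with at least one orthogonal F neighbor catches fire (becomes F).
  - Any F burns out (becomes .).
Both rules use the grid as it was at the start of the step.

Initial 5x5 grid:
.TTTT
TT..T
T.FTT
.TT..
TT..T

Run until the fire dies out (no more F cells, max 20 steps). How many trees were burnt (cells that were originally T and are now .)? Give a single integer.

Step 1: +2 fires, +1 burnt (F count now 2)
Step 2: +2 fires, +2 burnt (F count now 2)
Step 3: +2 fires, +2 burnt (F count now 2)
Step 4: +2 fires, +2 burnt (F count now 2)
Step 5: +1 fires, +2 burnt (F count now 1)
Step 6: +1 fires, +1 burnt (F count now 1)
Step 7: +1 fires, +1 burnt (F count now 1)
Step 8: +1 fires, +1 burnt (F count now 1)
Step 9: +1 fires, +1 burnt (F count now 1)
Step 10: +1 fires, +1 burnt (F count now 1)
Step 11: +0 fires, +1 burnt (F count now 0)
Fire out after step 11
Initially T: 15, now '.': 24
Total burnt (originally-T cells now '.'): 14

Answer: 14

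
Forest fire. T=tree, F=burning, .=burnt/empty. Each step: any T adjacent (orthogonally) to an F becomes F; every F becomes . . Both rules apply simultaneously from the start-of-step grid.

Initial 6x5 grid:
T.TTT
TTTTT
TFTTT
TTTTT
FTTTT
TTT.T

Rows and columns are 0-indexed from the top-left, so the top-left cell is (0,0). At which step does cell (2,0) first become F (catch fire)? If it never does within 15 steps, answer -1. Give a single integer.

Step 1: cell (2,0)='F' (+7 fires, +2 burnt)
  -> target ignites at step 1
Step 2: cell (2,0)='.' (+6 fires, +7 burnt)
Step 3: cell (2,0)='.' (+7 fires, +6 burnt)
Step 4: cell (2,0)='.' (+4 fires, +7 burnt)
Step 5: cell (2,0)='.' (+2 fires, +4 burnt)
Step 6: cell (2,0)='.' (+0 fires, +2 burnt)
  fire out at step 6

1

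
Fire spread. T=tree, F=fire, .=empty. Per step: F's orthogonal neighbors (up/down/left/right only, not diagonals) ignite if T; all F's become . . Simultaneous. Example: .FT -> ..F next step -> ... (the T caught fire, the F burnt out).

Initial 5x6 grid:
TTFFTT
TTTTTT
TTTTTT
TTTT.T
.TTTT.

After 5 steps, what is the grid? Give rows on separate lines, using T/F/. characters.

Step 1: 4 trees catch fire, 2 burn out
  TF..FT
  TTFFTT
  TTTTTT
  TTTT.T
  .TTTT.
Step 2: 6 trees catch fire, 4 burn out
  F....F
  TF..FT
  TTFFTT
  TTTT.T
  .TTTT.
Step 3: 6 trees catch fire, 6 burn out
  ......
  F....F
  TF..FT
  TTFF.T
  .TTTT.
Step 4: 5 trees catch fire, 6 burn out
  ......
  ......
  F....F
  TF...T
  .TFFT.
Step 5: 4 trees catch fire, 5 burn out
  ......
  ......
  ......
  F....F
  .F..F.

......
......
......
F....F
.F..F.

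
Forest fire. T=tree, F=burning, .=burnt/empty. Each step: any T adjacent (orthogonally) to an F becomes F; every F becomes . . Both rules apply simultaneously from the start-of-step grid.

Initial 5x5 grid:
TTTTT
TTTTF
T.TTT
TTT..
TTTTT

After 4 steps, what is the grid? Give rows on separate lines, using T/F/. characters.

Step 1: 3 trees catch fire, 1 burn out
  TTTTF
  TTTF.
  T.TTF
  TTT..
  TTTTT
Step 2: 3 trees catch fire, 3 burn out
  TTTF.
  TTF..
  T.TF.
  TTT..
  TTTTT
Step 3: 3 trees catch fire, 3 burn out
  TTF..
  TF...
  T.F..
  TTT..
  TTTTT
Step 4: 3 trees catch fire, 3 burn out
  TF...
  F....
  T....
  TTF..
  TTTTT

TF...
F....
T....
TTF..
TTTTT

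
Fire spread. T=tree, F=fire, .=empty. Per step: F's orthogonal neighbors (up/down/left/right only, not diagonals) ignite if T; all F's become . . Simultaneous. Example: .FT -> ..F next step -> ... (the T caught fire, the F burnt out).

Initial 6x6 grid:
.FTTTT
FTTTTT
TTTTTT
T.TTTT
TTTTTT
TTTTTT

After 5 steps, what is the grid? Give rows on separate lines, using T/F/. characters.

Step 1: 3 trees catch fire, 2 burn out
  ..FTTT
  .FTTTT
  FTTTTT
  T.TTTT
  TTTTTT
  TTTTTT
Step 2: 4 trees catch fire, 3 burn out
  ...FTT
  ..FTTT
  .FTTTT
  F.TTTT
  TTTTTT
  TTTTTT
Step 3: 4 trees catch fire, 4 burn out
  ....FT
  ...FTT
  ..FTTT
  ..TTTT
  FTTTTT
  TTTTTT
Step 4: 6 trees catch fire, 4 burn out
  .....F
  ....FT
  ...FTT
  ..FTTT
  .FTTTT
  FTTTTT
Step 5: 5 trees catch fire, 6 burn out
  ......
  .....F
  ....FT
  ...FTT
  ..FTTT
  .FTTTT

......
.....F
....FT
...FTT
..FTTT
.FTTTT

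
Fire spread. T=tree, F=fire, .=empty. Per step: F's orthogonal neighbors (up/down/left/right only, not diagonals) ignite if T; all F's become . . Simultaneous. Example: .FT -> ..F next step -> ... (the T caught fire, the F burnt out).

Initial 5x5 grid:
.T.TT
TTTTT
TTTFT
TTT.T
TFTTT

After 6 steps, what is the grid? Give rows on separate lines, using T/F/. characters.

Step 1: 6 trees catch fire, 2 burn out
  .T.TT
  TTTFT
  TTF.F
  TFT.T
  F.FTT
Step 2: 8 trees catch fire, 6 burn out
  .T.FT
  TTF.F
  TF...
  F.F.F
  ...FT
Step 3: 4 trees catch fire, 8 burn out
  .T..F
  TF...
  F....
  .....
  ....F
Step 4: 2 trees catch fire, 4 burn out
  .F...
  F....
  .....
  .....
  .....
Step 5: 0 trees catch fire, 2 burn out
  .....
  .....
  .....
  .....
  .....
Step 6: 0 trees catch fire, 0 burn out
  .....
  .....
  .....
  .....
  .....

.....
.....
.....
.....
.....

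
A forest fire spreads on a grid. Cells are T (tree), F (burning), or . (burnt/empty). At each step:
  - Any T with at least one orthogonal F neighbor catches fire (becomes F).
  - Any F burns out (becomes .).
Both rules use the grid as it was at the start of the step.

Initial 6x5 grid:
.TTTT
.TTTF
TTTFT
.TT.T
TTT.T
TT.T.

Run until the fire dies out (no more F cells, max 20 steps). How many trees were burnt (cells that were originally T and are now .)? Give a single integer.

Step 1: +4 fires, +2 burnt (F count now 4)
Step 2: +5 fires, +4 burnt (F count now 5)
Step 3: +6 fires, +5 burnt (F count now 6)
Step 4: +2 fires, +6 burnt (F count now 2)
Step 5: +2 fires, +2 burnt (F count now 2)
Step 6: +1 fires, +2 burnt (F count now 1)
Step 7: +0 fires, +1 burnt (F count now 0)
Fire out after step 7
Initially T: 21, now '.': 29
Total burnt (originally-T cells now '.'): 20

Answer: 20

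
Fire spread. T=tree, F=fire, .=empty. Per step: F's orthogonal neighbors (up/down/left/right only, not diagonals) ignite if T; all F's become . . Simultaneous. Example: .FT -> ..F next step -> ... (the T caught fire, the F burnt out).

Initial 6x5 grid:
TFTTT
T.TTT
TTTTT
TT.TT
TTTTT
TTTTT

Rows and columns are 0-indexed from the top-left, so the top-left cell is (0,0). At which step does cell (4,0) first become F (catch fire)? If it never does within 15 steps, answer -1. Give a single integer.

Step 1: cell (4,0)='T' (+2 fires, +1 burnt)
Step 2: cell (4,0)='T' (+3 fires, +2 burnt)
Step 3: cell (4,0)='T' (+4 fires, +3 burnt)
Step 4: cell (4,0)='T' (+4 fires, +4 burnt)
Step 5: cell (4,0)='F' (+4 fires, +4 burnt)
  -> target ignites at step 5
Step 6: cell (4,0)='.' (+4 fires, +4 burnt)
Step 7: cell (4,0)='.' (+4 fires, +4 burnt)
Step 8: cell (4,0)='.' (+2 fires, +4 burnt)
Step 9: cell (4,0)='.' (+0 fires, +2 burnt)
  fire out at step 9

5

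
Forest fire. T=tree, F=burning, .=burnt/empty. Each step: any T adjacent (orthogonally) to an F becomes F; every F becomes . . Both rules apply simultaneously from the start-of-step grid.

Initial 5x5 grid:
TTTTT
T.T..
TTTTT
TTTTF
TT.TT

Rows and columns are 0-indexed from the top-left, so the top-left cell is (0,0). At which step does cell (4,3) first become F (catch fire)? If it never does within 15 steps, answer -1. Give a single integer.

Step 1: cell (4,3)='T' (+3 fires, +1 burnt)
Step 2: cell (4,3)='F' (+3 fires, +3 burnt)
  -> target ignites at step 2
Step 3: cell (4,3)='.' (+2 fires, +3 burnt)
Step 4: cell (4,3)='.' (+4 fires, +2 burnt)
Step 5: cell (4,3)='.' (+3 fires, +4 burnt)
Step 6: cell (4,3)='.' (+3 fires, +3 burnt)
Step 7: cell (4,3)='.' (+2 fires, +3 burnt)
Step 8: cell (4,3)='.' (+0 fires, +2 burnt)
  fire out at step 8

2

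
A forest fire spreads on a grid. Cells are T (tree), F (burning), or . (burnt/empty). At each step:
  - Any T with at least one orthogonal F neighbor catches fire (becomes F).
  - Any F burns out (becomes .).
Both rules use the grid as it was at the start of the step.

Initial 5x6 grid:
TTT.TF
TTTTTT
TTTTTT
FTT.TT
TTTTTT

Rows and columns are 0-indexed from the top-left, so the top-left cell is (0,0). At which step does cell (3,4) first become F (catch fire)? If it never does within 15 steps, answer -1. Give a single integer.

Step 1: cell (3,4)='T' (+5 fires, +2 burnt)
Step 2: cell (3,4)='T' (+6 fires, +5 burnt)
Step 3: cell (3,4)='T' (+7 fires, +6 burnt)
Step 4: cell (3,4)='F' (+6 fires, +7 burnt)
  -> target ignites at step 4
Step 5: cell (3,4)='.' (+2 fires, +6 burnt)
Step 6: cell (3,4)='.' (+0 fires, +2 burnt)
  fire out at step 6

4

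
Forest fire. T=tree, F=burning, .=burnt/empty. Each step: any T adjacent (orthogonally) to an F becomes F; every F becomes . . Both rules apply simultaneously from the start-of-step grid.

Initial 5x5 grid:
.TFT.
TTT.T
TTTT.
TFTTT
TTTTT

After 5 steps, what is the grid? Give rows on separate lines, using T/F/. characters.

Step 1: 7 trees catch fire, 2 burn out
  .F.F.
  TTF.T
  TFTT.
  F.FTT
  TFTTT
Step 2: 6 trees catch fire, 7 burn out
  .....
  TF..T
  F.FT.
  ...FT
  F.FTT
Step 3: 4 trees catch fire, 6 burn out
  .....
  F...T
  ...F.
  ....F
  ...FT
Step 4: 1 trees catch fire, 4 burn out
  .....
  ....T
  .....
  .....
  ....F
Step 5: 0 trees catch fire, 1 burn out
  .....
  ....T
  .....
  .....
  .....

.....
....T
.....
.....
.....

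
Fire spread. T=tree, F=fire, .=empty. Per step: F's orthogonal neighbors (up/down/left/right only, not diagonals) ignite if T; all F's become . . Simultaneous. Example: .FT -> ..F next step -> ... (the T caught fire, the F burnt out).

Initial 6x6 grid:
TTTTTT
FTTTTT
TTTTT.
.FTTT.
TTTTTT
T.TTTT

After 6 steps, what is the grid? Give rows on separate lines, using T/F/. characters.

Step 1: 6 trees catch fire, 2 burn out
  FTTTTT
  .FTTTT
  FFTTT.
  ..FTT.
  TFTTTT
  T.TTTT
Step 2: 6 trees catch fire, 6 burn out
  .FTTTT
  ..FTTT
  ..FTT.
  ...FT.
  F.FTTT
  T.TTTT
Step 3: 7 trees catch fire, 6 burn out
  ..FTTT
  ...FTT
  ...FT.
  ....F.
  ...FTT
  F.FTTT
Step 4: 5 trees catch fire, 7 burn out
  ...FTT
  ....FT
  ....F.
  ......
  ....FT
  ...FTT
Step 5: 4 trees catch fire, 5 burn out
  ....FT
  .....F
  ......
  ......
  .....F
  ....FT
Step 6: 2 trees catch fire, 4 burn out
  .....F
  ......
  ......
  ......
  ......
  .....F

.....F
......
......
......
......
.....F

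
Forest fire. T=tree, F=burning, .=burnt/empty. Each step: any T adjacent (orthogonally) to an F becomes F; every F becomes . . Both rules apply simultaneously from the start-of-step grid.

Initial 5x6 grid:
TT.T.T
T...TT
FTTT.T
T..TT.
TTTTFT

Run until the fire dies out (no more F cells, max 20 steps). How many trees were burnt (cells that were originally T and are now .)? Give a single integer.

Step 1: +6 fires, +2 burnt (F count now 6)
Step 2: +5 fires, +6 burnt (F count now 5)
Step 3: +3 fires, +5 burnt (F count now 3)
Step 4: +0 fires, +3 burnt (F count now 0)
Fire out after step 4
Initially T: 19, now '.': 25
Total burnt (originally-T cells now '.'): 14

Answer: 14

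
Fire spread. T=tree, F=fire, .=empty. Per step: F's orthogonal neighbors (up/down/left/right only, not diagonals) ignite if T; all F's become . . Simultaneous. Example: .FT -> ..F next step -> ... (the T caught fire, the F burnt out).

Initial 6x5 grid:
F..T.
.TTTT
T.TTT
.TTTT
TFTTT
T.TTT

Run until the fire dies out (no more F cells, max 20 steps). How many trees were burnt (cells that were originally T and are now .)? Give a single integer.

Step 1: +3 fires, +2 burnt (F count now 3)
Step 2: +4 fires, +3 burnt (F count now 4)
Step 3: +4 fires, +4 burnt (F count now 4)
Step 4: +4 fires, +4 burnt (F count now 4)
Step 5: +3 fires, +4 burnt (F count now 3)
Step 6: +2 fires, +3 burnt (F count now 2)
Step 7: +0 fires, +2 burnt (F count now 0)
Fire out after step 7
Initially T: 21, now '.': 29
Total burnt (originally-T cells now '.'): 20

Answer: 20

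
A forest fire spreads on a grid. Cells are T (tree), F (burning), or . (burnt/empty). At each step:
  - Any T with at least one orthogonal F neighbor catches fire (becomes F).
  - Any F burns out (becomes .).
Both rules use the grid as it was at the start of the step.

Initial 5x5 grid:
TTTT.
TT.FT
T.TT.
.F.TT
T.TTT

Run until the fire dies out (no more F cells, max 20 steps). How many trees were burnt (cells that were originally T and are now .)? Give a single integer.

Answer: 15

Derivation:
Step 1: +3 fires, +2 burnt (F count now 3)
Step 2: +3 fires, +3 burnt (F count now 3)
Step 3: +3 fires, +3 burnt (F count now 3)
Step 4: +4 fires, +3 burnt (F count now 4)
Step 5: +1 fires, +4 burnt (F count now 1)
Step 6: +1 fires, +1 burnt (F count now 1)
Step 7: +0 fires, +1 burnt (F count now 0)
Fire out after step 7
Initially T: 16, now '.': 24
Total burnt (originally-T cells now '.'): 15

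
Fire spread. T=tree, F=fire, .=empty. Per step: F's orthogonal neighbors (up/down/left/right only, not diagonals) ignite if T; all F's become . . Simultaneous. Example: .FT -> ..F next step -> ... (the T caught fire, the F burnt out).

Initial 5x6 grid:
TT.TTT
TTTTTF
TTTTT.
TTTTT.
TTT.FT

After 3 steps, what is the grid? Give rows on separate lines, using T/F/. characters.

Step 1: 4 trees catch fire, 2 burn out
  TT.TTF
  TTTTF.
  TTTTT.
  TTTTF.
  TTT..F
Step 2: 4 trees catch fire, 4 burn out
  TT.TF.
  TTTF..
  TTTTF.
  TTTF..
  TTT...
Step 3: 4 trees catch fire, 4 burn out
  TT.F..
  TTF...
  TTTF..
  TTF...
  TTT...

TT.F..
TTF...
TTTF..
TTF...
TTT...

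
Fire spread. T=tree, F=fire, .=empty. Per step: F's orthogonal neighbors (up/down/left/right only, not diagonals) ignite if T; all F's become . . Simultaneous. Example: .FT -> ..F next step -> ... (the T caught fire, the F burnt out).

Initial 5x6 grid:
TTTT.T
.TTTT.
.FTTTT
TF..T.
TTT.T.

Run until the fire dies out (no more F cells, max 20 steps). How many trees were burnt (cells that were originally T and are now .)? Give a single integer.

Answer: 18

Derivation:
Step 1: +4 fires, +2 burnt (F count now 4)
Step 2: +5 fires, +4 burnt (F count now 5)
Step 3: +4 fires, +5 burnt (F count now 4)
Step 4: +4 fires, +4 burnt (F count now 4)
Step 5: +1 fires, +4 burnt (F count now 1)
Step 6: +0 fires, +1 burnt (F count now 0)
Fire out after step 6
Initially T: 19, now '.': 29
Total burnt (originally-T cells now '.'): 18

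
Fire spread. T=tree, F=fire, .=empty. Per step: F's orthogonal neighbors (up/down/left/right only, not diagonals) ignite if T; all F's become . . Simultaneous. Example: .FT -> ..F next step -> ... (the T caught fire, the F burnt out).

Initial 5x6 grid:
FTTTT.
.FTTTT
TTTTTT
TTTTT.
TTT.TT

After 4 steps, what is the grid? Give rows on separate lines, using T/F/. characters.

Step 1: 3 trees catch fire, 2 burn out
  .FTTT.
  ..FTTT
  TFTTTT
  TTTTT.
  TTT.TT
Step 2: 5 trees catch fire, 3 burn out
  ..FTT.
  ...FTT
  F.FTTT
  TFTTT.
  TTT.TT
Step 3: 6 trees catch fire, 5 burn out
  ...FT.
  ....FT
  ...FTT
  F.FTT.
  TFT.TT
Step 4: 6 trees catch fire, 6 burn out
  ....F.
  .....F
  ....FT
  ...FT.
  F.F.TT

....F.
.....F
....FT
...FT.
F.F.TT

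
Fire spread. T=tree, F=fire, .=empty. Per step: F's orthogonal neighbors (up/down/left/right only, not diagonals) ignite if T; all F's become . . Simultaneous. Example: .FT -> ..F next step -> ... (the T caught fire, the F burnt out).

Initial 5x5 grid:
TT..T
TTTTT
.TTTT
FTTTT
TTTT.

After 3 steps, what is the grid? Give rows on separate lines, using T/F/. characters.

Step 1: 2 trees catch fire, 1 burn out
  TT..T
  TTTTT
  .TTTT
  .FTTT
  FTTT.
Step 2: 3 trees catch fire, 2 burn out
  TT..T
  TTTTT
  .FTTT
  ..FTT
  .FTT.
Step 3: 4 trees catch fire, 3 burn out
  TT..T
  TFTTT
  ..FTT
  ...FT
  ..FT.

TT..T
TFTTT
..FTT
...FT
..FT.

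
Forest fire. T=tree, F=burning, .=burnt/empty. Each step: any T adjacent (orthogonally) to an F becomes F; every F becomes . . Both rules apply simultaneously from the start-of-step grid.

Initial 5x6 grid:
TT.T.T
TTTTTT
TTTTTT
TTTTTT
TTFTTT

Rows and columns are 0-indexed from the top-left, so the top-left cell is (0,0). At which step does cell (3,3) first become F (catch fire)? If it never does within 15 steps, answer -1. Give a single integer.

Step 1: cell (3,3)='T' (+3 fires, +1 burnt)
Step 2: cell (3,3)='F' (+5 fires, +3 burnt)
  -> target ignites at step 2
Step 3: cell (3,3)='.' (+6 fires, +5 burnt)
Step 4: cell (3,3)='.' (+5 fires, +6 burnt)
Step 5: cell (3,3)='.' (+5 fires, +5 burnt)
Step 6: cell (3,3)='.' (+2 fires, +5 burnt)
Step 7: cell (3,3)='.' (+1 fires, +2 burnt)
Step 8: cell (3,3)='.' (+0 fires, +1 burnt)
  fire out at step 8

2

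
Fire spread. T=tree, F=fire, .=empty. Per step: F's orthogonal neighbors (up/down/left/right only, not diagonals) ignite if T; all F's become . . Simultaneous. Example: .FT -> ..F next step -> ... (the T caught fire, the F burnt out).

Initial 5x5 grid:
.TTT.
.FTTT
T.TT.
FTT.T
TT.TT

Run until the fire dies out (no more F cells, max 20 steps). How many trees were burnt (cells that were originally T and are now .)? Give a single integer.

Step 1: +5 fires, +2 burnt (F count now 5)
Step 2: +5 fires, +5 burnt (F count now 5)
Step 3: +3 fires, +5 burnt (F count now 3)
Step 4: +0 fires, +3 burnt (F count now 0)
Fire out after step 4
Initially T: 16, now '.': 22
Total burnt (originally-T cells now '.'): 13

Answer: 13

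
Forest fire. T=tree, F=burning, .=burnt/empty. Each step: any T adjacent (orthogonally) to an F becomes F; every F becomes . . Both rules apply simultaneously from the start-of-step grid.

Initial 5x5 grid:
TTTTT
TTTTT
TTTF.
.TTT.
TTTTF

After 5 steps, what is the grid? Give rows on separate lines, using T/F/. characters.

Step 1: 4 trees catch fire, 2 burn out
  TTTTT
  TTTFT
  TTF..
  .TTF.
  TTTF.
Step 2: 6 trees catch fire, 4 burn out
  TTTFT
  TTF.F
  TF...
  .TF..
  TTF..
Step 3: 6 trees catch fire, 6 burn out
  TTF.F
  TF...
  F....
  .F...
  TF...
Step 4: 3 trees catch fire, 6 burn out
  TF...
  F....
  .....
  .....
  F....
Step 5: 1 trees catch fire, 3 burn out
  F....
  .....
  .....
  .....
  .....

F....
.....
.....
.....
.....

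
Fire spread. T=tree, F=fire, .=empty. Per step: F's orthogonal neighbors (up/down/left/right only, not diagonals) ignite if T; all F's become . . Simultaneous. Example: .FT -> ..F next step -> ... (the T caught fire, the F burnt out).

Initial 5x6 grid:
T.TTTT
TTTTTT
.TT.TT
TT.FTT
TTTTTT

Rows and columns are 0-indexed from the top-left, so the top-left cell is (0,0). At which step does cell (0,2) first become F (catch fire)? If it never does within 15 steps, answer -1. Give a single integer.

Step 1: cell (0,2)='T' (+2 fires, +1 burnt)
Step 2: cell (0,2)='T' (+4 fires, +2 burnt)
Step 3: cell (0,2)='T' (+4 fires, +4 burnt)
Step 4: cell (0,2)='T' (+5 fires, +4 burnt)
Step 5: cell (0,2)='T' (+5 fires, +5 burnt)
Step 6: cell (0,2)='F' (+3 fires, +5 burnt)
  -> target ignites at step 6
Step 7: cell (0,2)='.' (+1 fires, +3 burnt)
Step 8: cell (0,2)='.' (+1 fires, +1 burnt)
Step 9: cell (0,2)='.' (+0 fires, +1 burnt)
  fire out at step 9

6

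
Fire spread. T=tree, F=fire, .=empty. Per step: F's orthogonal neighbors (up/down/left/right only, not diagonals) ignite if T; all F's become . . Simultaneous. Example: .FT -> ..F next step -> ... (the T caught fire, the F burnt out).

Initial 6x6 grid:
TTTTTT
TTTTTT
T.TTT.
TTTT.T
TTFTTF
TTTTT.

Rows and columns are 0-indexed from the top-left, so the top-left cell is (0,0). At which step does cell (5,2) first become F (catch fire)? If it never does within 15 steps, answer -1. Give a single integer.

Step 1: cell (5,2)='F' (+6 fires, +2 burnt)
  -> target ignites at step 1
Step 2: cell (5,2)='.' (+7 fires, +6 burnt)
Step 3: cell (5,2)='.' (+4 fires, +7 burnt)
Step 4: cell (5,2)='.' (+5 fires, +4 burnt)
Step 5: cell (5,2)='.' (+4 fires, +5 burnt)
Step 6: cell (5,2)='.' (+3 fires, +4 burnt)
Step 7: cell (5,2)='.' (+1 fires, +3 burnt)
Step 8: cell (5,2)='.' (+0 fires, +1 burnt)
  fire out at step 8

1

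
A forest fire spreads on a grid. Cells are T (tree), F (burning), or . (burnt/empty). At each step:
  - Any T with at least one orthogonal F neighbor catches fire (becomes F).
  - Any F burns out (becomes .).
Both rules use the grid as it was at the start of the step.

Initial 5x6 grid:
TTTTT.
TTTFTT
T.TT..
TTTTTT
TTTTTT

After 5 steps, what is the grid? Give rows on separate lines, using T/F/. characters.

Step 1: 4 trees catch fire, 1 burn out
  TTTFT.
  TTF.FT
  T.TF..
  TTTTTT
  TTTTTT
Step 2: 6 trees catch fire, 4 burn out
  TTF.F.
  TF...F
  T.F...
  TTTFTT
  TTTTTT
Step 3: 5 trees catch fire, 6 burn out
  TF....
  F.....
  T.....
  TTF.FT
  TTTFTT
Step 4: 6 trees catch fire, 5 burn out
  F.....
  ......
  F.....
  TF...F
  TTF.FT
Step 5: 3 trees catch fire, 6 burn out
  ......
  ......
  ......
  F.....
  TF...F

......
......
......
F.....
TF...F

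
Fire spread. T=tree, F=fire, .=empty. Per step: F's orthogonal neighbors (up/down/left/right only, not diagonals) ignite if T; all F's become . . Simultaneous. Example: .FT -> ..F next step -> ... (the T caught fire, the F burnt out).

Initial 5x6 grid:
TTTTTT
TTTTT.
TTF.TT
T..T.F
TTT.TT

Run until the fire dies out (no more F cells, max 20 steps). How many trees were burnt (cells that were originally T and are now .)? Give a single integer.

Step 1: +4 fires, +2 burnt (F count now 4)
Step 2: +6 fires, +4 burnt (F count now 6)
Step 3: +5 fires, +6 burnt (F count now 5)
Step 4: +3 fires, +5 burnt (F count now 3)
Step 5: +2 fires, +3 burnt (F count now 2)
Step 6: +1 fires, +2 burnt (F count now 1)
Step 7: +0 fires, +1 burnt (F count now 0)
Fire out after step 7
Initially T: 22, now '.': 29
Total burnt (originally-T cells now '.'): 21

Answer: 21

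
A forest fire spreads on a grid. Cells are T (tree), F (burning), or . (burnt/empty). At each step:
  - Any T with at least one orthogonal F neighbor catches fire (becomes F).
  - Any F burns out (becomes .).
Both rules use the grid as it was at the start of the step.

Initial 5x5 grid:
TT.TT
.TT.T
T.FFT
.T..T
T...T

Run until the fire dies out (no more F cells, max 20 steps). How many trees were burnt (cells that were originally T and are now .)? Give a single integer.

Step 1: +2 fires, +2 burnt (F count now 2)
Step 2: +3 fires, +2 burnt (F count now 3)
Step 3: +3 fires, +3 burnt (F count now 3)
Step 4: +2 fires, +3 burnt (F count now 2)
Step 5: +0 fires, +2 burnt (F count now 0)
Fire out after step 5
Initially T: 13, now '.': 22
Total burnt (originally-T cells now '.'): 10

Answer: 10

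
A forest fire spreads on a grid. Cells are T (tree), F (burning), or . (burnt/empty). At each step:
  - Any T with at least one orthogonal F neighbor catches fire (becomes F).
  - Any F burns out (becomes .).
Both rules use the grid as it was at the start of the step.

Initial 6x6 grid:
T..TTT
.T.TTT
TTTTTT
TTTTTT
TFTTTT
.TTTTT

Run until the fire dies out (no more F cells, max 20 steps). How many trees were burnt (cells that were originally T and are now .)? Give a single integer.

Step 1: +4 fires, +1 burnt (F count now 4)
Step 2: +5 fires, +4 burnt (F count now 5)
Step 3: +6 fires, +5 burnt (F count now 6)
Step 4: +4 fires, +6 burnt (F count now 4)
Step 5: +4 fires, +4 burnt (F count now 4)
Step 6: +3 fires, +4 burnt (F count now 3)
Step 7: +2 fires, +3 burnt (F count now 2)
Step 8: +1 fires, +2 burnt (F count now 1)
Step 9: +0 fires, +1 burnt (F count now 0)
Fire out after step 9
Initially T: 30, now '.': 35
Total burnt (originally-T cells now '.'): 29

Answer: 29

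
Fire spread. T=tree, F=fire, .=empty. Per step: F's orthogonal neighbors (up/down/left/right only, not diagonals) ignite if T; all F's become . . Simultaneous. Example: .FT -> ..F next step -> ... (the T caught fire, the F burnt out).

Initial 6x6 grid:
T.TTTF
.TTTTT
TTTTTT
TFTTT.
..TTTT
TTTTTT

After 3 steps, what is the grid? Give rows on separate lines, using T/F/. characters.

Step 1: 5 trees catch fire, 2 burn out
  T.TTF.
  .TTTTF
  TFTTTT
  F.FTT.
  ..TTTT
  TTTTTT
Step 2: 8 trees catch fire, 5 burn out
  T.TF..
  .FTTF.
  F.FTTF
  ...FT.
  ..FTTT
  TTTTTT
Step 3: 8 trees catch fire, 8 burn out
  T.F...
  ..FF..
  ...FF.
  ....F.
  ...FTT
  TTFTTT

T.F...
..FF..
...FF.
....F.
...FTT
TTFTTT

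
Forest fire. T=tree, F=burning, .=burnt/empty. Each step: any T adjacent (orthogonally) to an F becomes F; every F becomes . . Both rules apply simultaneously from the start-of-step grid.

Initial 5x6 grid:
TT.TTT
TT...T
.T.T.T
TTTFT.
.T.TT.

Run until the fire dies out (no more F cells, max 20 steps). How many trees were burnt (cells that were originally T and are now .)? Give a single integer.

Step 1: +4 fires, +1 burnt (F count now 4)
Step 2: +2 fires, +4 burnt (F count now 2)
Step 3: +3 fires, +2 burnt (F count now 3)
Step 4: +1 fires, +3 burnt (F count now 1)
Step 5: +2 fires, +1 burnt (F count now 2)
Step 6: +1 fires, +2 burnt (F count now 1)
Step 7: +0 fires, +1 burnt (F count now 0)
Fire out after step 7
Initially T: 18, now '.': 25
Total burnt (originally-T cells now '.'): 13

Answer: 13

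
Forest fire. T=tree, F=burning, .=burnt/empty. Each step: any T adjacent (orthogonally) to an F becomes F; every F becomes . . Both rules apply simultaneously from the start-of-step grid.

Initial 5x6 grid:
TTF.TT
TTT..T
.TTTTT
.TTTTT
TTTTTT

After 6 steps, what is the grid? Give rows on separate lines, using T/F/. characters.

Step 1: 2 trees catch fire, 1 burn out
  TF..TT
  TTF..T
  .TTTTT
  .TTTTT
  TTTTTT
Step 2: 3 trees catch fire, 2 burn out
  F...TT
  TF...T
  .TFTTT
  .TTTTT
  TTTTTT
Step 3: 4 trees catch fire, 3 burn out
  ....TT
  F....T
  .F.FTT
  .TFTTT
  TTTTTT
Step 4: 4 trees catch fire, 4 burn out
  ....TT
  .....T
  ....FT
  .F.FTT
  TTFTTT
Step 5: 4 trees catch fire, 4 burn out
  ....TT
  .....T
  .....F
  ....FT
  TF.FTT
Step 6: 4 trees catch fire, 4 burn out
  ....TT
  .....F
  ......
  .....F
  F...FT

....TT
.....F
......
.....F
F...FT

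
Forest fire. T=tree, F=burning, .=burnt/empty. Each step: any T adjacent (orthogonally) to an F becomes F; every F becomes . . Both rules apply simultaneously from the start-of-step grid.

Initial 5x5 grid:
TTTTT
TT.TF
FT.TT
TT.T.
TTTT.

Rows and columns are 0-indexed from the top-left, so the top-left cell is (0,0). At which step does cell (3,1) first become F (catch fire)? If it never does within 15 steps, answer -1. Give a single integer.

Step 1: cell (3,1)='T' (+6 fires, +2 burnt)
Step 2: cell (3,1)='F' (+6 fires, +6 burnt)
  -> target ignites at step 2
Step 3: cell (3,1)='.' (+4 fires, +6 burnt)
Step 4: cell (3,1)='.' (+2 fires, +4 burnt)
Step 5: cell (3,1)='.' (+0 fires, +2 burnt)
  fire out at step 5

2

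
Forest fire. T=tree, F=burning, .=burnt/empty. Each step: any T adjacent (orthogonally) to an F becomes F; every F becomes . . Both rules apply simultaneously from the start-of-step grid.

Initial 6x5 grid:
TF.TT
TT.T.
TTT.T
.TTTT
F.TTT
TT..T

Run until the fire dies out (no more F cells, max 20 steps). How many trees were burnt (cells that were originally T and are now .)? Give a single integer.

Step 1: +3 fires, +2 burnt (F count now 3)
Step 2: +3 fires, +3 burnt (F count now 3)
Step 3: +3 fires, +3 burnt (F count now 3)
Step 4: +1 fires, +3 burnt (F count now 1)
Step 5: +2 fires, +1 burnt (F count now 2)
Step 6: +2 fires, +2 burnt (F count now 2)
Step 7: +2 fires, +2 burnt (F count now 2)
Step 8: +1 fires, +2 burnt (F count now 1)
Step 9: +0 fires, +1 burnt (F count now 0)
Fire out after step 9
Initially T: 20, now '.': 27
Total burnt (originally-T cells now '.'): 17

Answer: 17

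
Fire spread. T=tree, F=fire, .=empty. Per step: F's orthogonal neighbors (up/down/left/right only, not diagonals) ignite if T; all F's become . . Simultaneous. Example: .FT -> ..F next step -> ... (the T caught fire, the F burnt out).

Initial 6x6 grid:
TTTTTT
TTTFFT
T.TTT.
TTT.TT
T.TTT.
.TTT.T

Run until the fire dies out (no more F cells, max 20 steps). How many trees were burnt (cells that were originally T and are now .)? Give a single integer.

Answer: 26

Derivation:
Step 1: +6 fires, +2 burnt (F count now 6)
Step 2: +5 fires, +6 burnt (F count now 5)
Step 3: +5 fires, +5 burnt (F count now 5)
Step 4: +5 fires, +5 burnt (F count now 5)
Step 5: +3 fires, +5 burnt (F count now 3)
Step 6: +2 fires, +3 burnt (F count now 2)
Step 7: +0 fires, +2 burnt (F count now 0)
Fire out after step 7
Initially T: 27, now '.': 35
Total burnt (originally-T cells now '.'): 26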